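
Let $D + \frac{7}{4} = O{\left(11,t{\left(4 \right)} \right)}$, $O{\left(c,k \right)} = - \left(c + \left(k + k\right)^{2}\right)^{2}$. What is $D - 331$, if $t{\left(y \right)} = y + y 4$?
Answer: $- \frac{10382615}{4} \approx -2.5957 \cdot 10^{6}$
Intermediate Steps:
$t{\left(y \right)} = 5 y$ ($t{\left(y \right)} = y + 4 y = 5 y$)
$O{\left(c,k \right)} = - \left(c + 4 k^{2}\right)^{2}$ ($O{\left(c,k \right)} = - \left(c + \left(2 k\right)^{2}\right)^{2} = - \left(c + 4 k^{2}\right)^{2}$)
$D = - \frac{10381291}{4}$ ($D = - \frac{7}{4} - \left(11 + 4 \left(5 \cdot 4\right)^{2}\right)^{2} = - \frac{7}{4} - \left(11 + 4 \cdot 20^{2}\right)^{2} = - \frac{7}{4} - \left(11 + 4 \cdot 400\right)^{2} = - \frac{7}{4} - \left(11 + 1600\right)^{2} = - \frac{7}{4} - 1611^{2} = - \frac{7}{4} - 2595321 = - \frac{10381291}{4} \approx -2.5953 \cdot 10^{6}$)
$D - 331 = - \frac{10381291}{4} - 331 = - \frac{10382615}{4}$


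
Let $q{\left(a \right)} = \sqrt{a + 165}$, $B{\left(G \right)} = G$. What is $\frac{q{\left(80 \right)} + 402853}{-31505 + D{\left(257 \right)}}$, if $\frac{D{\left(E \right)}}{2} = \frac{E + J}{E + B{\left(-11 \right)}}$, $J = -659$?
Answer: $- \frac{16516973}{1291839} - \frac{287 \sqrt{5}}{1291839} \approx -12.786$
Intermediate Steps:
$q{\left(a \right)} = \sqrt{165 + a}$
$D{\left(E \right)} = \frac{2 \left(-659 + E\right)}{-11 + E}$ ($D{\left(E \right)} = 2 \frac{E - 659}{E - 11} = 2 \frac{-659 + E}{-11 + E} = \frac{2 \left(-659 + E\right)}{-11 + E}$)
$\frac{q{\left(80 \right)} + 402853}{-31505 + D{\left(257 \right)}} = \frac{\sqrt{165 + 80} + 402853}{-31505 + \frac{2 \left(-659 + 257\right)}{-11 + 257}} = \frac{\sqrt{245} + 402853}{-31505 + 2 \cdot \frac{1}{246} \left(-402\right)} = \frac{7 \sqrt{5} + 402853}{-31505 + 2 \cdot \frac{1}{246} \left(-402\right)} = \frac{402853 + 7 \sqrt{5}}{-31505 - \frac{134}{41}} = \frac{402853 + 7 \sqrt{5}}{- \frac{1291839}{41}} = \left(402853 + 7 \sqrt{5}\right) \left(- \frac{41}{1291839}\right) = - \frac{16516973}{1291839} - \frac{287 \sqrt{5}}{1291839}$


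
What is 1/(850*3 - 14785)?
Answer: -1/12235 ≈ -8.1733e-5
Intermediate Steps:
1/(850*3 - 14785) = 1/(2550 - 14785) = 1/(-12235) = -1/12235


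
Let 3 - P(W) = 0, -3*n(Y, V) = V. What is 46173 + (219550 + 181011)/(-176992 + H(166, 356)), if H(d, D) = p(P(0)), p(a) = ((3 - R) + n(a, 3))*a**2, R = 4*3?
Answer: 8176006625/177082 ≈ 46171.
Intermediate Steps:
R = 12
n(Y, V) = -V/3
P(W) = 3 (P(W) = 3 - 1*0 = 3 + 0 = 3)
p(a) = -10*a**2 (p(a) = ((3 - 1*12) - 1/3*3)*a**2 = ((3 - 12) - 1)*a**2 = (-9 - 1)*a**2 = -10*a**2)
H(d, D) = -90 (H(d, D) = -10*3**2 = -10*9 = -90)
46173 + (219550 + 181011)/(-176992 + H(166, 356)) = 46173 + (219550 + 181011)/(-176992 - 90) = 46173 + 400561/(-177082) = 46173 + 400561*(-1/177082) = 46173 - 400561/177082 = 8176006625/177082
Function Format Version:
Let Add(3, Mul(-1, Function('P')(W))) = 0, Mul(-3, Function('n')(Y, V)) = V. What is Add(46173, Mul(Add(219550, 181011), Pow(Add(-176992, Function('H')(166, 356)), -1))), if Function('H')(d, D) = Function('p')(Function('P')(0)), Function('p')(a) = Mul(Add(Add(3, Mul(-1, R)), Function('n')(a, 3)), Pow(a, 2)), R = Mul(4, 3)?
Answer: Rational(8176006625, 177082) ≈ 46171.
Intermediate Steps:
R = 12
Function('n')(Y, V) = Mul(Rational(-1, 3), V)
Function('P')(W) = 3 (Function('P')(W) = Add(3, Mul(-1, 0)) = Add(3, 0) = 3)
Function('p')(a) = Mul(-10, Pow(a, 2)) (Function('p')(a) = Mul(Add(Add(3, Mul(-1, 12)), Mul(Rational(-1, 3), 3)), Pow(a, 2)) = Mul(Add(Add(3, -12), -1), Pow(a, 2)) = Mul(Add(-9, -1), Pow(a, 2)) = Mul(-10, Pow(a, 2)))
Function('H')(d, D) = -90 (Function('H')(d, D) = Mul(-10, Pow(3, 2)) = Mul(-10, 9) = -90)
Add(46173, Mul(Add(219550, 181011), Pow(Add(-176992, Function('H')(166, 356)), -1))) = Add(46173, Mul(Add(219550, 181011), Pow(Add(-176992, -90), -1))) = Add(46173, Mul(400561, Pow(-177082, -1))) = Add(46173, Mul(400561, Rational(-1, 177082))) = Add(46173, Rational(-400561, 177082)) = Rational(8176006625, 177082)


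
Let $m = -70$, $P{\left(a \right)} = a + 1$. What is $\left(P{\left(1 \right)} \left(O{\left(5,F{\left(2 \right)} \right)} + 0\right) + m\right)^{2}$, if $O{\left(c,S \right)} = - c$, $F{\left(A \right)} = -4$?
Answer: $6400$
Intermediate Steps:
$P{\left(a \right)} = 1 + a$
$\left(P{\left(1 \right)} \left(O{\left(5,F{\left(2 \right)} \right)} + 0\right) + m\right)^{2} = \left(\left(1 + 1\right) \left(\left(-1\right) 5 + 0\right) - 70\right)^{2} = \left(2 \left(-5 + 0\right) - 70\right)^{2} = \left(2 \left(-5\right) - 70\right)^{2} = \left(-10 - 70\right)^{2} = \left(-80\right)^{2} = 6400$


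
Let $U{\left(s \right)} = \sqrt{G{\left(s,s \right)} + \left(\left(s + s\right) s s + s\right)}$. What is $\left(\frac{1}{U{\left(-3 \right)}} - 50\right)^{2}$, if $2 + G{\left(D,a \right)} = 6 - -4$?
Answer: $\frac{\left(350 + i\right)^{2}}{49} \approx 2500.0 + 14.286 i$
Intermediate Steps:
$G{\left(D,a \right)} = 8$ ($G{\left(D,a \right)} = -2 + \left(6 - -4\right) = -2 + \left(6 + 4\right) = -2 + 10 = 8$)
$U{\left(s \right)} = \sqrt{8 + s + 2 s^{3}}$ ($U{\left(s \right)} = \sqrt{8 + \left(\left(s + s\right) s s + s\right)} = \sqrt{8 + \left(2 s s s + s\right)} = \sqrt{8 + \left(2 s^{2} s + s\right)} = \sqrt{8 + \left(2 s^{3} + s\right)} = \sqrt{8 + \left(s + 2 s^{3}\right)} = \sqrt{8 + s + 2 s^{3}}$)
$\left(\frac{1}{U{\left(-3 \right)}} - 50\right)^{2} = \left(\frac{1}{\sqrt{8 - 3 + 2 \left(-3\right)^{3}}} - 50\right)^{2} = \left(\frac{1}{\sqrt{8 - 3 + 2 \left(-27\right)}} - 50\right)^{2} = \left(\frac{1}{\sqrt{8 - 3 - 54}} - 50\right)^{2} = \left(\frac{1}{\sqrt{-49}} - 50\right)^{2} = \left(\frac{1}{7 i} - 50\right)^{2} = \left(- \frac{i}{7} - 50\right)^{2} = \left(-50 - \frac{i}{7}\right)^{2}$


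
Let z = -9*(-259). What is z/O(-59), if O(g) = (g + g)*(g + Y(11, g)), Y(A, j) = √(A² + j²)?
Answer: -2331/242 - 2331*√3602/14278 ≈ -19.430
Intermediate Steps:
z = 2331
O(g) = 2*g*(g + √(121 + g²)) (O(g) = (g + g)*(g + √(11² + g²)) = (2*g)*(g + √(121 + g²)) = 2*g*(g + √(121 + g²)))
z/O(-59) = 2331/((2*(-59)*(-59 + √(121 + (-59)²)))) = 2331/((2*(-59)*(-59 + √(121 + 3481)))) = 2331/((2*(-59)*(-59 + √3602))) = 2331/(6962 - 118*√3602)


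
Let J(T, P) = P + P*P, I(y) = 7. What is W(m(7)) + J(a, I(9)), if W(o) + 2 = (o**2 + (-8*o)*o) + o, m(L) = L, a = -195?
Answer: -282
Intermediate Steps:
W(o) = -2 + o - 7*o**2 (W(o) = -2 + ((o**2 + (-8*o)*o) + o) = -2 + ((o**2 - 8*o**2) + o) = -2 + (-7*o**2 + o) = -2 + (o - 7*o**2) = -2 + o - 7*o**2)
J(T, P) = P + P**2
W(m(7)) + J(a, I(9)) = (-2 + 7 - 7*7**2) + 7*(1 + 7) = (-2 + 7 - 7*49) + 7*8 = (-2 + 7 - 343) + 56 = -338 + 56 = -282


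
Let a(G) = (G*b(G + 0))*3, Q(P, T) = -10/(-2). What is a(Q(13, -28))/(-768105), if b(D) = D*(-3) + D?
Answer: 10/51207 ≈ 0.00019529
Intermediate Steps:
Q(P, T) = 5 (Q(P, T) = -10*(-½) = 5)
b(D) = -2*D (b(D) = -3*D + D = -2*D)
a(G) = -6*G² (a(G) = (G*(-2*(G + 0)))*3 = (G*(-2*G))*3 = -2*G²*3 = -6*G²)
a(Q(13, -28))/(-768105) = -6*5²/(-768105) = -6*25*(-1/768105) = -150*(-1/768105) = 10/51207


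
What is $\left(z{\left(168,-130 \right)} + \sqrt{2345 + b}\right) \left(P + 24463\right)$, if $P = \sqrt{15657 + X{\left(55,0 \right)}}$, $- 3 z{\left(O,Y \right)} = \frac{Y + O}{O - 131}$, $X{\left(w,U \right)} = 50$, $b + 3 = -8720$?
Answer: $- \frac{\left(38 - 111 i \sqrt{6378}\right) \left(24463 + \sqrt{15707}\right)}{111} \approx -8417.6 + 1.9637 \cdot 10^{6} i$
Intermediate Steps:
$b = -8723$ ($b = -3 - 8720 = -8723$)
$z{\left(O,Y \right)} = - \frac{O + Y}{3 \left(-131 + O\right)}$ ($z{\left(O,Y \right)} = - \frac{\left(Y + O\right) \frac{1}{O - 131}}{3} = - \frac{\left(O + Y\right) \frac{1}{-131 + O}}{3} = - \frac{\frac{1}{-131 + O} \left(O + Y\right)}{3} = - \frac{O + Y}{3 \left(-131 + O\right)}$)
$P = \sqrt{15707}$ ($P = \sqrt{15657 + 50} = \sqrt{15707} \approx 125.33$)
$\left(z{\left(168,-130 \right)} + \sqrt{2345 + b}\right) \left(P + 24463\right) = \left(\frac{\left(-1\right) 168 - -130}{3 \left(-131 + 168\right)} + \sqrt{2345 - 8723}\right) \left(\sqrt{15707} + 24463\right) = \left(\frac{-168 + 130}{3 \cdot 37} + \sqrt{-6378}\right) \left(24463 + \sqrt{15707}\right) = \left(\frac{1}{3} \cdot \frac{1}{37} \left(-38\right) + i \sqrt{6378}\right) \left(24463 + \sqrt{15707}\right) = \left(- \frac{38}{111} + i \sqrt{6378}\right) \left(24463 + \sqrt{15707}\right) = \left(24463 + \sqrt{15707}\right) \left(- \frac{38}{111} + i \sqrt{6378}\right)$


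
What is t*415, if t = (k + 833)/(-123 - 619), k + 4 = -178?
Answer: -38595/106 ≈ -364.10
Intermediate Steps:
k = -182 (k = -4 - 178 = -182)
t = -93/106 (t = (-182 + 833)/(-123 - 619) = 651/(-742) = 651*(-1/742) = -93/106 ≈ -0.87736)
t*415 = -93/106*415 = -38595/106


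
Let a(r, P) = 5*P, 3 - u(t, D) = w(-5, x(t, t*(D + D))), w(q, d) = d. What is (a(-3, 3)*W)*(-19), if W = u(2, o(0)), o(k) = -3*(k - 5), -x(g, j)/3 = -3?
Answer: 1710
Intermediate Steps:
x(g, j) = 9 (x(g, j) = -3*(-3) = 9)
o(k) = 15 - 3*k (o(k) = -3*(-5 + k) = 15 - 3*k)
u(t, D) = -6 (u(t, D) = 3 - 1*9 = 3 - 9 = -6)
W = -6
(a(-3, 3)*W)*(-19) = ((5*3)*(-6))*(-19) = (15*(-6))*(-19) = -90*(-19) = 1710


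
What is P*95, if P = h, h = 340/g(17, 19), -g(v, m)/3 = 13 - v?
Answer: 8075/3 ≈ 2691.7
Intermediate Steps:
g(v, m) = -39 + 3*v (g(v, m) = -3*(13 - v) = -39 + 3*v)
h = 85/3 (h = 340/(-39 + 3*17) = 340/(-39 + 51) = 340/12 = 340*(1/12) = 85/3 ≈ 28.333)
P = 85/3 ≈ 28.333
P*95 = (85/3)*95 = 8075/3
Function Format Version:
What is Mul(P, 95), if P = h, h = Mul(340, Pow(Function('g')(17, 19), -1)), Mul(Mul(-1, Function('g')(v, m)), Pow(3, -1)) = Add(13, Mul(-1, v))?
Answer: Rational(8075, 3) ≈ 2691.7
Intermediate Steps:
Function('g')(v, m) = Add(-39, Mul(3, v)) (Function('g')(v, m) = Mul(-3, Add(13, Mul(-1, v))) = Add(-39, Mul(3, v)))
h = Rational(85, 3) (h = Mul(340, Pow(Add(-39, Mul(3, 17)), -1)) = Mul(340, Pow(Add(-39, 51), -1)) = Mul(340, Pow(12, -1)) = Mul(340, Rational(1, 12)) = Rational(85, 3) ≈ 28.333)
P = Rational(85, 3) ≈ 28.333
Mul(P, 95) = Mul(Rational(85, 3), 95) = Rational(8075, 3)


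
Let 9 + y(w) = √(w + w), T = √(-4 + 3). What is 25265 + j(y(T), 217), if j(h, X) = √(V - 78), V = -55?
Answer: 25265 + I*√133 ≈ 25265.0 + 11.533*I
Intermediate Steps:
T = I (T = √(-1) = I ≈ 1.0*I)
y(w) = -9 + √2*√w (y(w) = -9 + √(w + w) = -9 + √(2*w) = -9 + √2*√w)
j(h, X) = I*√133 (j(h, X) = √(-55 - 78) = √(-133) = I*√133)
25265 + j(y(T), 217) = 25265 + I*√133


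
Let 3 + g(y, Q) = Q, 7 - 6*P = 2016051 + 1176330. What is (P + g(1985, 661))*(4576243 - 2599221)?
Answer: -3151794173686/3 ≈ -1.0506e+12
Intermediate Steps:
P = -1596187/3 (P = 7/6 - (2016051 + 1176330)/6 = 7/6 - ⅙*3192381 = 7/6 - 1064127/2 = -1596187/3 ≈ -5.3206e+5)
g(y, Q) = -3 + Q
(P + g(1985, 661))*(4576243 - 2599221) = (-1596187/3 + (-3 + 661))*(4576243 - 2599221) = (-1596187/3 + 658)*1977022 = -1594213/3*1977022 = -3151794173686/3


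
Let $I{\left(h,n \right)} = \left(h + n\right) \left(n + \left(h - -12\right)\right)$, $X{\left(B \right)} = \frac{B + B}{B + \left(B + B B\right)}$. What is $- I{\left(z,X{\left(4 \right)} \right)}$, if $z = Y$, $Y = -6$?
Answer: $\frac{323}{9} \approx 35.889$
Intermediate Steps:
$z = -6$
$X{\left(B \right)} = \frac{2 B}{B^{2} + 2 B}$ ($X{\left(B \right)} = \frac{2 B}{B + \left(B + B^{2}\right)} = \frac{2 B}{B^{2} + 2 B}$)
$I{\left(h,n \right)} = \left(h + n\right) \left(12 + h + n\right)$ ($I{\left(h,n \right)} = \left(h + n\right) \left(n + \left(h + 12\right)\right) = \left(h + n\right) \left(n + \left(12 + h\right)\right) = \left(h + n\right) \left(12 + h + n\right)$)
$- I{\left(z,X{\left(4 \right)} \right)} = - (\left(-6\right)^{2} + \left(\frac{2}{2 + 4}\right)^{2} + 12 \left(-6\right) + 12 \frac{2}{2 + 4} + 2 \left(-6\right) \frac{2}{2 + 4}) = - (36 + \left(\frac{2}{6}\right)^{2} - 72 + 12 \cdot \frac{2}{6} + 2 \left(-6\right) \frac{2}{6}) = - (36 + \left(2 \cdot \frac{1}{6}\right)^{2} - 72 + 12 \cdot 2 \cdot \frac{1}{6} + 2 \left(-6\right) 2 \cdot \frac{1}{6}) = - (36 + \left(\frac{1}{3}\right)^{2} - 72 + 12 \cdot \frac{1}{3} + 2 \left(-6\right) \frac{1}{3}) = - (36 + \frac{1}{9} - 72 + 4 - 4) = \left(-1\right) \left(- \frac{323}{9}\right) = \frac{323}{9}$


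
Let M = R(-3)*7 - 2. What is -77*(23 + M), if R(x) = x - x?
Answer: -1617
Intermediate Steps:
R(x) = 0
M = -2 (M = 0*7 - 2 = 0 - 2 = -2)
-77*(23 + M) = -77*(23 - 2) = -77*21 = -1617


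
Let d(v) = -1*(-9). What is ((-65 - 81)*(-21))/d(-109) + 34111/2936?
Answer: 3102925/8808 ≈ 352.28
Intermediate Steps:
d(v) = 9
((-65 - 81)*(-21))/d(-109) + 34111/2936 = ((-65 - 81)*(-21))/9 + 34111/2936 = -146*(-21)*(1/9) + 34111*(1/2936) = 3066*(1/9) + 34111/2936 = 1022/3 + 34111/2936 = 3102925/8808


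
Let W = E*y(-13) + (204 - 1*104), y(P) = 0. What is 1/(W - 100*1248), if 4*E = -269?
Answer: -1/124700 ≈ -8.0192e-6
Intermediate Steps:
E = -269/4 (E = (¼)*(-269) = -269/4 ≈ -67.250)
W = 100 (W = -269/4*0 + (204 - 1*104) = 0 + (204 - 104) = 0 + 100 = 100)
1/(W - 100*1248) = 1/(100 - 100*1248) = 1/(100 - 124800) = 1/(-124700) = -1/124700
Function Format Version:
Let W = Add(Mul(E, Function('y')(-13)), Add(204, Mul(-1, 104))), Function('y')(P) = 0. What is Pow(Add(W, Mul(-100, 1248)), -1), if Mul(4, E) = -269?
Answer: Rational(-1, 124700) ≈ -8.0192e-6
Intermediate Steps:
E = Rational(-269, 4) (E = Mul(Rational(1, 4), -269) = Rational(-269, 4) ≈ -67.250)
W = 100 (W = Add(Mul(Rational(-269, 4), 0), Add(204, Mul(-1, 104))) = Add(0, Add(204, -104)) = Add(0, 100) = 100)
Pow(Add(W, Mul(-100, 1248)), -1) = Pow(Add(100, Mul(-100, 1248)), -1) = Pow(Add(100, -124800), -1) = Pow(-124700, -1) = Rational(-1, 124700)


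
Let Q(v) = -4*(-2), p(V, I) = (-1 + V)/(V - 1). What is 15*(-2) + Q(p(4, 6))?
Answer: -22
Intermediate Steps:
p(V, I) = 1 (p(V, I) = (-1 + V)/(-1 + V) = 1)
Q(v) = 8
15*(-2) + Q(p(4, 6)) = 15*(-2) + 8 = -30 + 8 = -22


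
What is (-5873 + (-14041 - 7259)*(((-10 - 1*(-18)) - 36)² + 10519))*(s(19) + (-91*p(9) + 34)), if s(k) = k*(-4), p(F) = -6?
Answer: -121342925592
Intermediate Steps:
s(k) = -4*k
(-5873 + (-14041 - 7259)*(((-10 - 1*(-18)) - 36)² + 10519))*(s(19) + (-91*p(9) + 34)) = (-5873 + (-14041 - 7259)*(((-10 - 1*(-18)) - 36)² + 10519))*(-4*19 + (-91*(-6) + 34)) = (-5873 - 21300*(((-10 + 18) - 36)² + 10519))*(-76 + (546 + 34)) = (-5873 - 21300*((8 - 36)² + 10519))*(-76 + 580) = (-5873 - 21300*((-28)² + 10519))*504 = (-5873 - 21300*(784 + 10519))*504 = (-5873 - 21300*11303)*504 = (-5873 - 240753900)*504 = -240759773*504 = -121342925592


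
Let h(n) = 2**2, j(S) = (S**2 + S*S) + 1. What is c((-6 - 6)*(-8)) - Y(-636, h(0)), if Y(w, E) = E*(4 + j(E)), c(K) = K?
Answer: -52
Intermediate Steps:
j(S) = 1 + 2*S**2 (j(S) = (S**2 + S**2) + 1 = 2*S**2 + 1 = 1 + 2*S**2)
h(n) = 4
Y(w, E) = E*(5 + 2*E**2) (Y(w, E) = E*(4 + (1 + 2*E**2)) = E*(5 + 2*E**2))
c((-6 - 6)*(-8)) - Y(-636, h(0)) = (-6 - 6)*(-8) - 4*(5 + 2*4**2) = -12*(-8) - 4*(5 + 2*16) = 96 - 4*(5 + 32) = 96 - 4*37 = 96 - 1*148 = 96 - 148 = -52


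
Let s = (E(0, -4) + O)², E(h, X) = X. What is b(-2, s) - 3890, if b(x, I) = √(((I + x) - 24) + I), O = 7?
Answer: -3890 + 2*I*√2 ≈ -3890.0 + 2.8284*I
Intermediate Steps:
s = 9 (s = (-4 + 7)² = 3² = 9)
b(x, I) = √(-24 + x + 2*I) (b(x, I) = √((-24 + I + x) + I) = √(-24 + x + 2*I))
b(-2, s) - 3890 = √(-24 - 2 + 2*9) - 3890 = √(-24 - 2 + 18) - 3890 = √(-8) - 3890 = 2*I*√2 - 3890 = -3890 + 2*I*√2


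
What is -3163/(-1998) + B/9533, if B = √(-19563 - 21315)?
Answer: 3163/1998 + 3*I*√4542/9533 ≈ 1.5831 + 0.021209*I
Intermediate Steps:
B = 3*I*√4542 (B = √(-40878) = 3*I*√4542 ≈ 202.18*I)
-3163/(-1998) + B/9533 = -3163/(-1998) + (3*I*√4542)/9533 = -3163*(-1/1998) + (3*I*√4542)*(1/9533) = 3163/1998 + 3*I*√4542/9533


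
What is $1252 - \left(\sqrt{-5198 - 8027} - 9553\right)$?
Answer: $10805 - 115 i \approx 10805.0 - 115.0 i$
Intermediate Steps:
$1252 - \left(\sqrt{-5198 - 8027} - 9553\right) = 1252 - \left(\sqrt{-13225} - 9553\right) = 1252 - \left(115 i - 9553\right) = 1252 - \left(-9553 + 115 i\right) = 1252 + \left(9553 - 115 i\right) = 10805 - 115 i$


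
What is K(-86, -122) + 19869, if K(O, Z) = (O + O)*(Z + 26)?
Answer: 36381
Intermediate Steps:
K(O, Z) = 2*O*(26 + Z) (K(O, Z) = (2*O)*(26 + Z) = 2*O*(26 + Z))
K(-86, -122) + 19869 = 2*(-86)*(26 - 122) + 19869 = 2*(-86)*(-96) + 19869 = 16512 + 19869 = 36381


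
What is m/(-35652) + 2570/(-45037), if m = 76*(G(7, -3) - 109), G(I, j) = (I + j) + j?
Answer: 23169838/133804927 ≈ 0.17316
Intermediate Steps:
G(I, j) = I + 2*j
m = -8208 (m = 76*((7 + 2*(-3)) - 109) = 76*((7 - 6) - 109) = 76*(1 - 109) = 76*(-108) = -8208)
m/(-35652) + 2570/(-45037) = -8208/(-35652) + 2570/(-45037) = -8208*(-1/35652) + 2570*(-1/45037) = 684/2971 - 2570/45037 = 23169838/133804927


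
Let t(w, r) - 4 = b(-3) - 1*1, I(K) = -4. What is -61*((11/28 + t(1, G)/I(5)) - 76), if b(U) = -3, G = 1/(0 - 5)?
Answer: 129137/28 ≈ 4612.0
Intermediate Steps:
G = -1/5 (G = 1/(-5) = -1/5 ≈ -0.20000)
t(w, r) = 0 (t(w, r) = 4 + (-3 - 1*1) = 4 + (-3 - 1) = 4 - 4 = 0)
-61*((11/28 + t(1, G)/I(5)) - 76) = -61*((11/28 + 0/(-4)) - 76) = -61*((11*(1/28) + 0*(-1/4)) - 76) = -61*((11/28 + 0) - 76) = -61*(11/28 - 76) = -61*(-2117/28) = 129137/28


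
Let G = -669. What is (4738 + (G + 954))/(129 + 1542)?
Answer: 5023/1671 ≈ 3.0060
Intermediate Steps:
(4738 + (G + 954))/(129 + 1542) = (4738 + (-669 + 954))/(129 + 1542) = (4738 + 285)/1671 = 5023*(1/1671) = 5023/1671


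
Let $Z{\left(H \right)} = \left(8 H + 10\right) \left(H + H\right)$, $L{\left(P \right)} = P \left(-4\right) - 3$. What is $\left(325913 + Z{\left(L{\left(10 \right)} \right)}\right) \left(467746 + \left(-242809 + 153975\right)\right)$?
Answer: $134376214944$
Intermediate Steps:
$L{\left(P \right)} = -3 - 4 P$ ($L{\left(P \right)} = - 4 P - 3 = -3 - 4 P$)
$Z{\left(H \right)} = 2 H \left(10 + 8 H\right)$ ($Z{\left(H \right)} = \left(10 + 8 H\right) 2 H = 2 H \left(10 + 8 H\right)$)
$\left(325913 + Z{\left(L{\left(10 \right)} \right)}\right) \left(467746 + \left(-242809 + 153975\right)\right) = \left(325913 + 4 \left(-3 - 40\right) \left(5 + 4 \left(-3 - 40\right)\right)\right) \left(467746 + \left(-242809 + 153975\right)\right) = \left(325913 + 4 \left(-3 - 40\right) \left(5 + 4 \left(-3 - 40\right)\right)\right) \left(467746 - 88834\right) = \left(325913 + 4 \left(-43\right) \left(5 + 4 \left(-43\right)\right)\right) 378912 = \left(325913 + 4 \left(-43\right) \left(5 - 172\right)\right) 378912 = \left(325913 + 4 \left(-43\right) \left(-167\right)\right) 378912 = \left(325913 + 28724\right) 378912 = 354637 \cdot 378912 = 134376214944$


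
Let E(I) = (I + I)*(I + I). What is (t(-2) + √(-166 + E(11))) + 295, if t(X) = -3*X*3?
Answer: 313 + √318 ≈ 330.83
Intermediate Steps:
t(X) = -9*X
E(I) = 4*I² (E(I) = (2*I)*(2*I) = 4*I²)
(t(-2) + √(-166 + E(11))) + 295 = (-9*(-2) + √(-166 + 4*11²)) + 295 = (18 + √(-166 + 4*121)) + 295 = (18 + √(-166 + 484)) + 295 = (18 + √318) + 295 = 313 + √318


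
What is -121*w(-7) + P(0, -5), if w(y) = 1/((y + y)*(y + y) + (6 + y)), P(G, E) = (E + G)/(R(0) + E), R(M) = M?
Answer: 74/195 ≈ 0.37949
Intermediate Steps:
P(G, E) = (E + G)/E (P(G, E) = (E + G)/(0 + E) = (E + G)/E)
w(y) = 1/(6 + y + 4*y**2) (w(y) = 1/((2*y)*(2*y) + (6 + y)) = 1/(4*y**2 + (6 + y)) = 1/(6 + y + 4*y**2))
-121*w(-7) + P(0, -5) = -121/(6 - 7 + 4*(-7)**2) + (-5 + 0)/(-5) = -121/(6 - 7 + 4*49) - 1/5*(-5) = -121/(6 - 7 + 196) + 1 = -121/195 + 1 = 74/195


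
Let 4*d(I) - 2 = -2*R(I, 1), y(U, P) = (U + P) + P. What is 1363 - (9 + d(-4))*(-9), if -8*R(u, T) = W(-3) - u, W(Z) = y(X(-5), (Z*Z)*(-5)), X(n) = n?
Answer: 22357/16 ≈ 1397.3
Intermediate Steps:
y(U, P) = U + 2*P (y(U, P) = (P + U) + P = U + 2*P)
W(Z) = -5 - 10*Z² (W(Z) = -5 + 2*((Z*Z)*(-5)) = -5 + 2*(Z²*(-5)) = -5 + 2*(-5*Z²) = -5 - 10*Z²)
R(u, T) = 95/8 + u/8 (R(u, T) = -((-5 - 10*(-3)²) - u)/8 = -((-5 - 10*9) - u)/8 = -((-5 - 90) - u)/8 = -(-95 - u)/8 = 95/8 + u/8)
d(I) = -87/16 - I/16 (d(I) = ½ + (-2*(95/8 + I/8))/4 = ½ + (-95/4 - I/4)/4 = ½ + (-95/16 - I/16) = -87/16 - I/16)
1363 - (9 + d(-4))*(-9) = 1363 - (9 + (-87/16 - 1/16*(-4)))*(-9) = 1363 - (9 + (-87/16 + ¼))*(-9) = 1363 - (9 - 83/16)*(-9) = 1363 - 61*(-9)/16 = 1363 - 1*(-549/16) = 1363 + 549/16 = 22357/16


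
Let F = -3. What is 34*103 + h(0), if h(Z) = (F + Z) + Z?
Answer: 3499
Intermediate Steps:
h(Z) = -3 + 2*Z (h(Z) = (-3 + Z) + Z = -3 + 2*Z)
34*103 + h(0) = 34*103 + (-3 + 2*0) = 3502 + (-3 + 0) = 3502 - 3 = 3499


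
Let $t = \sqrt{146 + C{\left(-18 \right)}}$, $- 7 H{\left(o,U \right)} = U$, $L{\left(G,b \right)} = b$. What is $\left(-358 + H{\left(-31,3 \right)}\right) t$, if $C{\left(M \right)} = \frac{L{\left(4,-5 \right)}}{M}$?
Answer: $- \frac{2509 \sqrt{5266}}{42} \approx -4335.0$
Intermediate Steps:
$C{\left(M \right)} = - \frac{5}{M}$
$H{\left(o,U \right)} = - \frac{U}{7}$
$t = \frac{\sqrt{5266}}{6}$ ($t = \sqrt{146 - \frac{5}{-18}} = \sqrt{146 - - \frac{5}{18}} = \sqrt{146 + \frac{5}{18}} = \sqrt{\frac{2633}{18}} = \frac{\sqrt{5266}}{6} \approx 12.095$)
$\left(-358 + H{\left(-31,3 \right)}\right) t = \left(-358 - \frac{3}{7}\right) \frac{\sqrt{5266}}{6} = - \frac{2509 \frac{\sqrt{5266}}{6}}{7} = - \frac{2509 \sqrt{5266}}{42}$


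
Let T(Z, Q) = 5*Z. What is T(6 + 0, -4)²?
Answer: 900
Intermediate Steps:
T(6 + 0, -4)² = (5*(6 + 0))² = (5*6)² = 30² = 900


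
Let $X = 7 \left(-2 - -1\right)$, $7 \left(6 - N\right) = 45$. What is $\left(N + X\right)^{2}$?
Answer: $\frac{2704}{49} \approx 55.184$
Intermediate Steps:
$N = - \frac{3}{7}$ ($N = 6 - \frac{45}{7} = - \frac{3}{7} \approx -0.42857$)
$X = -7$ ($X = 7 \left(-2 + 1\right) = 7 \left(-1\right) = -7$)
$\left(N + X\right)^{2} = \left(- \frac{3}{7} - 7\right)^{2} = \left(- \frac{52}{7}\right)^{2} = \frac{2704}{49}$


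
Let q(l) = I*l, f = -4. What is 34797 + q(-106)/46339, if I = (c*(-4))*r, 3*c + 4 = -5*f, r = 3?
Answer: 1612464967/46339 ≈ 34797.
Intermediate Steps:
c = 16/3 (c = -4/3 + (-5*(-4))/3 = -4/3 + (⅓)*20 = -4/3 + 20/3 = 16/3 ≈ 5.3333)
I = -64 (I = ((16/3)*(-4))*3 = -64/3*3 = -64)
q(l) = -64*l
34797 + q(-106)/46339 = 34797 - 64*(-106)/46339 = 34797 + 6784*(1/46339) = 34797 + 6784/46339 = 1612464967/46339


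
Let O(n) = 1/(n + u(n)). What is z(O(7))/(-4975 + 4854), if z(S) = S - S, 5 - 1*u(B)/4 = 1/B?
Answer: 0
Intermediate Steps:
u(B) = 20 - 4/B
O(n) = 1/(20 + n - 4/n) (O(n) = 1/(n + (20 - 4/n)) = 1/(20 + n - 4/n))
z(S) = 0
z(O(7))/(-4975 + 4854) = 0/(-4975 + 4854) = 0/(-121) = 0*(-1/121) = 0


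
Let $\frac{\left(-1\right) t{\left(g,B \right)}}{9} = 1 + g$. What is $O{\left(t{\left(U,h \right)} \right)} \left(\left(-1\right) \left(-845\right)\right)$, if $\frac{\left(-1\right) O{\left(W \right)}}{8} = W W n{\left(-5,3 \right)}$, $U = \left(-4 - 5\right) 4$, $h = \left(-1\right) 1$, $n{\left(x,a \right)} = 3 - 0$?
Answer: $-2012283000$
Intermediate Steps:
$n{\left(x,a \right)} = 3$ ($n{\left(x,a \right)} = 3 + 0 = 3$)
$h = -1$
$U = -36$ ($U = \left(-9\right) 4 = -36$)
$t{\left(g,B \right)} = -9 - 9 g$ ($t{\left(g,B \right)} = - 9 \left(1 + g\right) = -9 - 9 g$)
$O{\left(W \right)} = - 24 W^{2}$ ($O{\left(W \right)} = - 8 W W 3 = - 8 W^{2} \cdot 3 = - 8 \cdot 3 W^{2} = - 24 W^{2}$)
$O{\left(t{\left(U,h \right)} \right)} \left(\left(-1\right) \left(-845\right)\right) = - 24 \left(-9 - -324\right)^{2} \left(\left(-1\right) \left(-845\right)\right) = - 24 \left(-9 + 324\right)^{2} \cdot 845 = - 24 \cdot 315^{2} \cdot 845 = \left(-24\right) 99225 \cdot 845 = \left(-2381400\right) 845 = -2012283000$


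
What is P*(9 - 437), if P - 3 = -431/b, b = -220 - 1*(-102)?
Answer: -167990/59 ≈ -2847.3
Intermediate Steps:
b = -118 (b = -220 + 102 = -118)
P = 785/118 (P = 3 - 431/(-118) = 3 - 431*(-1/118) = 3 + 431/118 = 785/118 ≈ 6.6525)
P*(9 - 437) = 785*(9 - 437)/118 = (785/118)*(-428) = -167990/59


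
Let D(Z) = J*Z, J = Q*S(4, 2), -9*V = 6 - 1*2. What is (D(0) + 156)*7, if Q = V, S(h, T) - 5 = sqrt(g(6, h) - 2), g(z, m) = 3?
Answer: 1092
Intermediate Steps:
V = -4/9 (V = -(6 - 1*2)/9 = -(6 - 2)/9 = -1/9*4 = -4/9 ≈ -0.44444)
S(h, T) = 6 (S(h, T) = 5 + sqrt(3 - 2) = 5 + sqrt(1) = 5 + 1 = 6)
Q = -4/9 ≈ -0.44444
J = -8/3 (J = -4/9*6 = -8/3 ≈ -2.6667)
D(Z) = -8*Z/3
(D(0) + 156)*7 = (-8/3*0 + 156)*7 = (0 + 156)*7 = 156*7 = 1092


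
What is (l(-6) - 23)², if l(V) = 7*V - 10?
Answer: 5625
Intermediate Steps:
l(V) = -10 + 7*V
(l(-6) - 23)² = ((-10 + 7*(-6)) - 23)² = ((-10 - 42) - 23)² = (-52 - 23)² = (-75)² = 5625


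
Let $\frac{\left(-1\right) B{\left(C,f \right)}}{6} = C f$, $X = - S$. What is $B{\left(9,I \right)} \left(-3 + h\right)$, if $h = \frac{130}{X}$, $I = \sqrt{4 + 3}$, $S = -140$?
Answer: $\frac{783 \sqrt{7}}{7} \approx 295.95$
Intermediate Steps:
$X = 140$ ($X = \left(-1\right) \left(-140\right) = 140$)
$I = \sqrt{7} \approx 2.6458$
$B{\left(C,f \right)} = - 6 C f$
$h = \frac{13}{14}$ ($h = \frac{130}{140} = 130 \cdot \frac{1}{140} = \frac{13}{14} \approx 0.92857$)
$B{\left(9,I \right)} \left(-3 + h\right) = \left(-6\right) 9 \sqrt{7} \left(-3 + \frac{13}{14}\right) = - 54 \sqrt{7} \left(- \frac{29}{14}\right) = \frac{783 \sqrt{7}}{7}$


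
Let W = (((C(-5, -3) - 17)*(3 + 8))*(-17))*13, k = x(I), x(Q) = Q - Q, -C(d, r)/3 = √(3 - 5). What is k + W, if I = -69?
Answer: 41327 + 7293*I*√2 ≈ 41327.0 + 10314.0*I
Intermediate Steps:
C(d, r) = -3*I*√2 (C(d, r) = -3*√(3 - 5) = -3*I*√2)
x(Q) = 0
k = 0
W = 41327 + 7293*I*√2 (W = (((-3*I*√2 - 17)*(3 + 8))*(-17))*13 = (((-17 - 3*I*√2)*11)*(-17))*13 = ((-187 - 33*I*√2)*(-17))*13 = (3179 + 561*I*√2)*13 = 41327 + 7293*I*√2 ≈ 41327.0 + 10314.0*I)
k + W = 0 + (41327 + 7293*I*√2) = 41327 + 7293*I*√2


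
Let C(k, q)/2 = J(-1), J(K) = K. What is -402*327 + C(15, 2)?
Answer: -131456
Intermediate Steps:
C(k, q) = -2 (C(k, q) = 2*(-1) = -2)
-402*327 + C(15, 2) = -402*327 - 2 = -131454 - 2 = -131456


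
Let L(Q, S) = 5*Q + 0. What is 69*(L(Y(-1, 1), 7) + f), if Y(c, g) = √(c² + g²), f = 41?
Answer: 2829 + 345*√2 ≈ 3316.9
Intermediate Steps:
L(Q, S) = 5*Q
69*(L(Y(-1, 1), 7) + f) = 69*(5*√((-1)² + 1²) + 41) = 69*(5*√(1 + 1) + 41) = 69*(5*√2 + 41) = 69*(41 + 5*√2) = 2829 + 345*√2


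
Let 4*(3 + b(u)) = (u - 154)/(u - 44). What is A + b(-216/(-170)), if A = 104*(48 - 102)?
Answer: -40809925/7264 ≈ -5618.1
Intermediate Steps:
b(u) = -3 + (-154 + u)/(4*(-44 + u)) (b(u) = -3 + ((u - 154)/(u - 44))/4 = -3 + ((-154 + u)/(-44 + u))/4 = -3 + (-154 + u)/(4*(-44 + u)))
A = -5616 (A = 104*(-54) = -5616)
A + b(-216/(-170)) = -5616 + 11*(34 - (-216)/(-170))/(4*(-44 - 216/(-170))) = -5616 + 11*(34 - (-216)*(-1)/170)/(4*(-44 - 216*(-1/170))) = -5616 + 11*(34 - 1*108/85)/(4*(-44 + 108/85)) = -5616 + 11*(34 - 108/85)/(4*(-3632/85)) = -5616 + (11/4)*(-85/3632)*(2782/85) = -5616 - 15301/7264 = -40809925/7264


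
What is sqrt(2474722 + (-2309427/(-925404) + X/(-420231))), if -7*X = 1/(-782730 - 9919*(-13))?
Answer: sqrt(4443554609101615011863789891174820328281)/42374231249268282 ≈ 1573.1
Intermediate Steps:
X = 1/4576481 (X = -1/(7*(-782730 - 9919*(-13))) = -1/(7*(-782730 + 128947)) = -1/7/(-653783) = -1/7*(-1/653783) = 1/4576481 ≈ 2.1851e-7)
sqrt(2474722 + (-2309427/(-925404) + X/(-420231))) = sqrt(2474722 + (-2309427/(-925404) + (1/4576481)/(-420231))) = sqrt(2474722 + (-2309427*(-1/925404) + (1/4576481)*(-1/420231))) = sqrt(2474722 + (769809/308468 - 1/1923179187111)) = sqrt(2474722 + 1480480646850423331/593239237489755948) = sqrt(1468103672759770669569787/593239237489755948) = sqrt(4443554609101615011863789891174820328281)/42374231249268282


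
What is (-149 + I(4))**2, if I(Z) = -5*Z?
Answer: 28561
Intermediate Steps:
(-149 + I(4))**2 = (-149 - 5*4)**2 = (-149 - 20)**2 = (-169)**2 = 28561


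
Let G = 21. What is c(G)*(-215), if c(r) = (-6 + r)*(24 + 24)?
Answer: -154800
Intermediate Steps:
c(r) = -288 + 48*r (c(r) = (-6 + r)*48 = -288 + 48*r)
c(G)*(-215) = (-288 + 48*21)*(-215) = (-288 + 1008)*(-215) = 720*(-215) = -154800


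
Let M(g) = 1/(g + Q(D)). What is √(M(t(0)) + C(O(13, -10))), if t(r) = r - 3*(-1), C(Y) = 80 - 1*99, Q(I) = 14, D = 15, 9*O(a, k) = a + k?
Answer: I*√5474/17 ≈ 4.3521*I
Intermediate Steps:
O(a, k) = a/9 + k/9 (O(a, k) = (a + k)/9 = a/9 + k/9)
C(Y) = -19 (C(Y) = 80 - 99 = -19)
t(r) = 3 + r (t(r) = r + 3 = 3 + r)
M(g) = 1/(14 + g) (M(g) = 1/(g + 14) = 1/(14 + g))
√(M(t(0)) + C(O(13, -10))) = √(1/(14 + (3 + 0)) - 19) = √(1/(14 + 3) - 19) = √(1/17 - 19) = √(-322/17) = I*√5474/17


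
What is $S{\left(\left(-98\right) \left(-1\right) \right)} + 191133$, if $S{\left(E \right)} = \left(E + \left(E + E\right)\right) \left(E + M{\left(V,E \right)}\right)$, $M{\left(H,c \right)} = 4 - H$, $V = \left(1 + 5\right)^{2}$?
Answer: $210537$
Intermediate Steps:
$V = 36$ ($V = 6^{2} = 36$)
$S{\left(E \right)} = 3 E \left(-32 + E\right)$ ($S{\left(E \right)} = \left(E + \left(E + E\right)\right) \left(E + \left(4 - 36\right)\right) = \left(E + 2 E\right) \left(E + \left(4 - 36\right)\right) = 3 E \left(E - 32\right) = 3 E \left(-32 + E\right)$)
$S{\left(\left(-98\right) \left(-1\right) \right)} + 191133 = 3 \left(\left(-98\right) \left(-1\right)\right) \left(-32 - -98\right) + 191133 = 3 \cdot 98 \left(-32 + 98\right) + 191133 = 3 \cdot 98 \cdot 66 + 191133 = 19404 + 191133 = 210537$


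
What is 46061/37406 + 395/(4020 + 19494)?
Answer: 274463431/219891171 ≈ 1.2482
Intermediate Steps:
46061/37406 + 395/(4020 + 19494) = 46061*(1/37406) + 395/23514 = 46061/37406 + 395*(1/23514) = 46061/37406 + 395/23514 = 274463431/219891171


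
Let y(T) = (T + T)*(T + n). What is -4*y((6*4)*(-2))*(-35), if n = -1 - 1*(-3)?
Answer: 618240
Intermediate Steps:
n = 2 (n = -1 + 3 = 2)
y(T) = 2*T*(2 + T) (y(T) = (T + T)*(T + 2) = (2*T)*(2 + T) = 2*T*(2 + T))
-4*y((6*4)*(-2))*(-35) = -8*(6*4)*(-2)*(2 + (6*4)*(-2))*(-35) = -8*24*(-2)*(2 + 24*(-2))*(-35) = -8*(-48)*(2 - 48)*(-35) = -8*(-48)*(-46)*(-35) = -4*4416*(-35) = -17664*(-35) = 618240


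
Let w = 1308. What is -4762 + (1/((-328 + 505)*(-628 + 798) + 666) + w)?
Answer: -106231223/30756 ≈ -3454.0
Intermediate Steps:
-4762 + (1/((-328 + 505)*(-628 + 798) + 666) + w) = -4762 + (1/((-328 + 505)*(-628 + 798) + 666) + 1308) = -4762 + (1/(177*170 + 666) + 1308) = -4762 + (1/(30090 + 666) + 1308) = -4762 + (1/30756 + 1308) = -4762 + 40228849/30756 = -106231223/30756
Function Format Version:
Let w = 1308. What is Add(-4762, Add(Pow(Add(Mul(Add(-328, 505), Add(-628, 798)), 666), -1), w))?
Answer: Rational(-106231223, 30756) ≈ -3454.0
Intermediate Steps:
Add(-4762, Add(Pow(Add(Mul(Add(-328, 505), Add(-628, 798)), 666), -1), w)) = Add(-4762, Add(Pow(Add(Mul(Add(-328, 505), Add(-628, 798)), 666), -1), 1308)) = Add(-4762, Add(Pow(Add(Mul(177, 170), 666), -1), 1308)) = Add(-4762, Add(Pow(Add(30090, 666), -1), 1308)) = Add(-4762, Add(Pow(30756, -1), 1308)) = Add(-4762, Add(Rational(1, 30756), 1308)) = Add(-4762, Rational(40228849, 30756)) = Rational(-106231223, 30756)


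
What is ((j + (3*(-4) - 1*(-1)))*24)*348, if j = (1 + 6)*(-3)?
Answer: -267264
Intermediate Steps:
j = -21 (j = 7*(-3) = -21)
((j + (3*(-4) - 1*(-1)))*24)*348 = ((-21 + (3*(-4) - 1*(-1)))*24)*348 = ((-21 + (-12 + 1))*24)*348 = ((-21 - 11)*24)*348 = -32*24*348 = -768*348 = -267264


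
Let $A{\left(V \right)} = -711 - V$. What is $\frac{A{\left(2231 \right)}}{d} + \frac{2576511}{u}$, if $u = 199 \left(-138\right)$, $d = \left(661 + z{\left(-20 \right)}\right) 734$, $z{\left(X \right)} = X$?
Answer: $- \frac{202052293273}{2153451038} \approx -93.827$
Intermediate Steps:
$d = 470494$ ($d = \left(661 - 20\right) 734 = 641 \cdot 734 = 470494$)
$u = -27462$
$\frac{A{\left(2231 \right)}}{d} + \frac{2576511}{u} = \frac{-711 - 2231}{470494} + \frac{2576511}{-27462} = \left(-711 - 2231\right) \frac{1}{470494} + 2576511 \left(- \frac{1}{27462}\right) = \left(-2942\right) \frac{1}{470494} - \frac{858837}{9154} = - \frac{1471}{235247} - \frac{858837}{9154} = - \frac{202052293273}{2153451038}$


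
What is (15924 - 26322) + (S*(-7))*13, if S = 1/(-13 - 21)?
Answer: -353441/34 ≈ -10395.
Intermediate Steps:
S = -1/34 (S = 1/(-34) = -1/34 ≈ -0.029412)
(15924 - 26322) + (S*(-7))*13 = (15924 - 26322) - 1/34*(-7)*13 = -10398 + (7/34)*13 = -10398 + 91/34 = -353441/34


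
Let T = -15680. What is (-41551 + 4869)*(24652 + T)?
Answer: -329110904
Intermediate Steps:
(-41551 + 4869)*(24652 + T) = (-41551 + 4869)*(24652 - 15680) = -36682*8972 = -329110904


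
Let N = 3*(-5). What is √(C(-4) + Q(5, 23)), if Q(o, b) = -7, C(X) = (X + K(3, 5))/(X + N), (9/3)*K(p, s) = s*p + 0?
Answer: I*√2546/19 ≈ 2.6557*I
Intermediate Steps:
K(p, s) = p*s/3 (K(p, s) = (s*p + 0)/3 = (p*s + 0)/3 = (p*s)/3 = p*s/3)
N = -15
C(X) = (5 + X)/(-15 + X) (C(X) = (X + (⅓)*3*5)/(X - 15) = (X + 5)/(-15 + X) = (5 + X)/(-15 + X))
√(C(-4) + Q(5, 23)) = √((5 - 4)/(-15 - 4) - 7) = √(1/(-19) - 7) = √(-1/19*1 - 7) = √(-1/19 - 7) = √(-134/19) = I*√2546/19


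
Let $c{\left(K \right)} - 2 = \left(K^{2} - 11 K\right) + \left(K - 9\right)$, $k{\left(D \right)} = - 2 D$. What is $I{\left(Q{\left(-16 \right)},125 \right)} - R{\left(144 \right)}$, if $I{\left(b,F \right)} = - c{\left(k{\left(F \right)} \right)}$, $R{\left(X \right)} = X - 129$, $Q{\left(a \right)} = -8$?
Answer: $-65008$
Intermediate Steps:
$c{\left(K \right)} = -7 + K^{2} - 10 K$ ($c{\left(K \right)} = 2 + \left(\left(K^{2} - 11 K\right) + \left(K - 9\right)\right) = 2 + \left(\left(K^{2} - 11 K\right) + \left(-9 + K\right)\right) = 2 - \left(9 - K^{2} + 10 K\right) = -7 + K^{2} - 10 K$)
$R{\left(X \right)} = -129 + X$ ($R{\left(X \right)} = X - 129 = -129 + X$)
$I{\left(b,F \right)} = 7 - 20 F - 4 F^{2}$ ($I{\left(b,F \right)} = - (-7 + \left(- 2 F\right)^{2} - 10 \left(- 2 F\right)) = - (-7 + 4 F^{2} + 20 F) = 7 - 20 F - 4 F^{2}$)
$I{\left(Q{\left(-16 \right)},125 \right)} - R{\left(144 \right)} = \left(7 - 2500 - 4 \cdot 125^{2}\right) - \left(-129 + 144\right) = \left(7 - 2500 - 62500\right) - 15 = -64993 - 15 = -65008$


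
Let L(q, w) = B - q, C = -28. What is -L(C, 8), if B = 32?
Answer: -60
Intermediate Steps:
L(q, w) = 32 - q
-L(C, 8) = -(32 - 1*(-28)) = -(32 + 28) = -1*60 = -60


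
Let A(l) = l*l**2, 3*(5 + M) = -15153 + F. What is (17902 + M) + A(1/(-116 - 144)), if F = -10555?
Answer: 491829207997/52728000 ≈ 9327.7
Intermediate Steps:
M = -25723/3 (M = -5 + (-15153 - 10555)/3 = -5 + (1/3)*(-25708) = -5 - 25708/3 = -25723/3 ≈ -8574.3)
A(l) = l**3
(17902 + M) + A(1/(-116 - 144)) = (17902 - 25723/3) + (1/(-116 - 144))**3 = 27983/3 + (1/(-260))**3 = 27983/3 + (-1/260)**3 = 27983/3 - 1/17576000 = 491829207997/52728000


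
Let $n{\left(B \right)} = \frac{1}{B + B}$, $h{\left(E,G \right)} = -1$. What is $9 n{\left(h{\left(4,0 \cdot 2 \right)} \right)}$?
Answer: $- \frac{9}{2} \approx -4.5$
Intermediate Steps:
$n{\left(B \right)} = \frac{1}{2 B}$
$9 n{\left(h{\left(4,0 \cdot 2 \right)} \right)} = 9 \frac{1}{2 \left(-1\right)} = 9 \cdot \frac{1}{2} \left(-1\right) = 9 \left(- \frac{1}{2}\right) = - \frac{9}{2}$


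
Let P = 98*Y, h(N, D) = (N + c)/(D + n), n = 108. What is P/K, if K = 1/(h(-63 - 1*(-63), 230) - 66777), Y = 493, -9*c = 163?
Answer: -4907151448129/1521 ≈ -3.2263e+9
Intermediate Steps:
c = -163/9 (c = -⅑*163 = -163/9 ≈ -18.111)
h(N, D) = (-163/9 + N)/(108 + D) (h(N, D) = (N - 163/9)/(D + 108) = (-163/9 + N)/(108 + D))
K = -3042/203135797 (K = 1/((-163/9 + (-63 - 1*(-63)))/(108 + 230) - 66777) = 1/((-163/9 + (-63 + 63))/338 - 66777) = 1/((-163/9 + 0)/338 - 66777) = 1/((1/338)*(-163/9) - 66777) = 1/(-163/3042 - 66777) = 1/(-203135797/3042) = -3042/203135797 ≈ -1.4975e-5)
P = 48314 (P = 98*493 = 48314)
P/K = 48314/(-3042/203135797) = 48314*(-203135797/3042) = -4907151448129/1521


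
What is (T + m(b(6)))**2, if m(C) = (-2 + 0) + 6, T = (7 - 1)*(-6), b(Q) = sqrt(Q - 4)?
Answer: 1024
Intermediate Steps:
b(Q) = sqrt(-4 + Q)
T = -36 (T = 6*(-6) = -36)
m(C) = 4 (m(C) = -2 + 6 = 4)
(T + m(b(6)))**2 = (-36 + 4)**2 = (-32)**2 = 1024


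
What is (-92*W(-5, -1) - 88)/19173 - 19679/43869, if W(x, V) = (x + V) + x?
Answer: -1457881/3641127 ≈ -0.40039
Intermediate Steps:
W(x, V) = V + 2*x (W(x, V) = (V + x) + x = V + 2*x)
(-92*W(-5, -1) - 88)/19173 - 19679/43869 = (-92*(-1 + 2*(-5)) - 88)/19173 - 19679/43869 = (-92*(-1 - 10) - 88)*(1/19173) - 19679*1/43869 = (-92*(-11) - 88)*(1/19173) - 19679/43869 = (1012 - 88)*(1/19173) - 19679/43869 = 924*(1/19173) - 19679/43869 = 4/83 - 19679/43869 = -1457881/3641127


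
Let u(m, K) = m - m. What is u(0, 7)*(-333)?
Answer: 0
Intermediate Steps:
u(m, K) = 0
u(0, 7)*(-333) = 0*(-333) = 0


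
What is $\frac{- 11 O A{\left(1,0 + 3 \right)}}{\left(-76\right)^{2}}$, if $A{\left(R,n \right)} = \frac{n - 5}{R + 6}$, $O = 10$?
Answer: $\frac{55}{10108} \approx 0.0054412$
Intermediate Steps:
$A{\left(R,n \right)} = \frac{-5 + n}{6 + R}$
$\frac{- 11 O A{\left(1,0 + 3 \right)}}{\left(-76\right)^{2}} = \frac{\left(-11\right) 10 \frac{-5 + \left(0 + 3\right)}{6 + 1}}{\left(-76\right)^{2}} = \frac{\left(-110\right) \frac{-5 + 3}{7}}{5776} = - 110 \cdot \frac{1}{7} \left(-2\right) \frac{1}{5776} = \left(-110\right) \left(- \frac{2}{7}\right) \frac{1}{5776} = \frac{220}{7} \cdot \frac{1}{5776} = \frac{55}{10108}$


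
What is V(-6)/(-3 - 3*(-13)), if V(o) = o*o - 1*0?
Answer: 1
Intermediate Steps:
V(o) = o² (V(o) = o² + 0 = o²)
V(-6)/(-3 - 3*(-13)) = (-6)²/(-3 - 3*(-13)) = 36/(-3 + 39) = 36/36 = 36*(1/36) = 1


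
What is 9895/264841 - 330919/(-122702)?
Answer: 4676581851/1710343178 ≈ 2.7343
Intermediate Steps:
9895/264841 - 330919/(-122702) = 9895*(1/264841) - 330919*(-1/122702) = 9895/264841 + 330919/122702 = 4676581851/1710343178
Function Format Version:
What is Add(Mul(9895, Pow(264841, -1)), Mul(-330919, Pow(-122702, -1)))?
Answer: Rational(4676581851, 1710343178) ≈ 2.7343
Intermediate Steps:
Add(Mul(9895, Pow(264841, -1)), Mul(-330919, Pow(-122702, -1))) = Add(Mul(9895, Rational(1, 264841)), Mul(-330919, Rational(-1, 122702))) = Add(Rational(9895, 264841), Rational(330919, 122702)) = Rational(4676581851, 1710343178)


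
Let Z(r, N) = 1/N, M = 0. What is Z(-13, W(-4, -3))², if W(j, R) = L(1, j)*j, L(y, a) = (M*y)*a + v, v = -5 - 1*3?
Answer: 1/1024 ≈ 0.00097656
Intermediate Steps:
v = -8 (v = -5 - 3 = -8)
L(y, a) = -8 (L(y, a) = (0*y)*a - 8 = 0*a - 8 = 0 - 8 = -8)
W(j, R) = -8*j
Z(-13, W(-4, -3))² = (1/(-8*(-4)))² = (1/32)² = 1/1024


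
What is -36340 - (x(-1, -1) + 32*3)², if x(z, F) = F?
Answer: -45365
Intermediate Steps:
-36340 - (x(-1, -1) + 32*3)² = -36340 - (-1 + 32*3)² = -36340 - (-1 + 96)² = -36340 - 1*95² = -36340 - 1*9025 = -36340 - 9025 = -45365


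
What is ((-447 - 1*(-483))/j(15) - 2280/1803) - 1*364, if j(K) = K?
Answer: -1090408/3005 ≈ -362.86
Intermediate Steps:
((-447 - 1*(-483))/j(15) - 2280/1803) - 1*364 = ((-447 - 1*(-483))/15 - 2280/1803) - 1*364 = ((-447 + 483)*(1/15) - 2280*1/1803) - 364 = (36*(1/15) - 760/601) - 364 = (12/5 - 760/601) - 364 = 3412/3005 - 364 = -1090408/3005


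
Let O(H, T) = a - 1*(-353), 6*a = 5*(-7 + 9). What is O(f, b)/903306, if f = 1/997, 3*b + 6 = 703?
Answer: 532/1354959 ≈ 0.00039263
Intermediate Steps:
b = 697/3 (b = -2 + (⅓)*703 = -2 + 703/3 = 697/3 ≈ 232.33)
a = 5/3 (a = (5*(-7 + 9))/6 = (5*2)/6 = (⅙)*10 = 5/3 ≈ 1.6667)
f = 1/997 ≈ 0.0010030
O(H, T) = 1064/3 (O(H, T) = 5/3 - 1*(-353) = 5/3 + 353 = 1064/3)
O(f, b)/903306 = (1064/3)/903306 = (1064/3)*(1/903306) = 532/1354959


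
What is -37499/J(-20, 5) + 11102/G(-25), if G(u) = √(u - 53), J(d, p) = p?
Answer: -37499/5 - 427*I*√78/3 ≈ -7499.8 - 1257.1*I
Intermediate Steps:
G(u) = √(-53 + u)
-37499/J(-20, 5) + 11102/G(-25) = -37499/5 + 11102/(√(-53 - 25)) = -37499*⅕ + 11102/(√(-78)) = -37499/5 + 11102/((I*√78)) = -37499/5 + 11102*(-I*√78/78) = -37499/5 - 427*I*√78/3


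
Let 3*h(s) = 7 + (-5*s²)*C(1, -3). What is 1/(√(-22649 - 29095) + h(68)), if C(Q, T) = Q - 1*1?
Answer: 3/66535 - 36*I*√66/66535 ≈ 4.5089e-5 - 0.0043957*I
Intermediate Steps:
C(Q, T) = -1 + Q (C(Q, T) = Q - 1 = -1 + Q)
h(s) = 7/3 (h(s) = (7 + (-5*s²)*(-1 + 1))/3 = (7 - 5*s²*0)/3 = (7 + 0)/3 = (⅓)*7 = 7/3)
1/(√(-22649 - 29095) + h(68)) = 1/(√(-22649 - 29095) + 7/3) = 1/(√(-51744) + 7/3) = 1/(28*I*√66 + 7/3) = 1/(7/3 + 28*I*√66)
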